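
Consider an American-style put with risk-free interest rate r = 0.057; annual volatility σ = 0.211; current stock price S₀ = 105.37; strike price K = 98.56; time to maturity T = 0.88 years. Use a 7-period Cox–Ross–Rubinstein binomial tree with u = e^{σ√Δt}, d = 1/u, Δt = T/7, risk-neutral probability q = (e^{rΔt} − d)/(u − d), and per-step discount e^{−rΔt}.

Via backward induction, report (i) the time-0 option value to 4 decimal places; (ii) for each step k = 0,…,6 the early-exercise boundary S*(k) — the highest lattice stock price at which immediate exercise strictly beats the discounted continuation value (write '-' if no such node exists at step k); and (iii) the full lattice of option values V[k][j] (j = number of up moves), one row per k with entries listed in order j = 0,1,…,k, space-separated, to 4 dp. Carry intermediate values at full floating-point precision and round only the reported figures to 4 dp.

params: Δt=0.12571 u=1.07768 d=0.92792 q=0.52932 e^(-rΔt)=0.99286
t_7 payoffs: 36.1460 26.0724 14.3730 0.7853 0.0000 0.0000 0.0000 0.0000
t_6: node(6,0) S=67.2625 payoff=31.2975 vs cont=30.5938 → 31.2975 [stop]  node(6,1) S=78.1186 payoff=20.4414 vs cont=19.7377 → 20.4414 [stop]  node(6,2) S=90.7268 payoff=7.8332 vs cont=7.1295 → 7.8332 [stop]  node(6,3) S=105.3700 payoff=0.0000 vs cont=0.3670 → 0.3670 [wait]  node(6,4) S=122.3766 payoff=0.0000 vs cont=0.0000 → 0.0000 [wait]  node(6,5) S=142.1280 payoff=0.0000 vs cont=0.0000 → 0.0000 [wait]  node(6,6) S=165.0674 payoff=0.0000 vs cont=0.0000 → 0.0000 [wait]  ⇒ S*(6)=90.7268
t_5: node(5,0) S=72.4876 payoff=26.0724 vs cont=25.3687 → 26.0724 [stop]  node(5,1) S=84.1870 payoff=14.3730 vs cont=13.6693 → 14.3730 [stop]  node(5,2) S=97.7747 payoff=0.7853 vs cont=3.8535 → 3.8535 [wait]  node(5,3) S=113.5554 payoff=0.0000 vs cont=0.1715 → 0.1715 [wait]  node(5,4) S=131.8831 payoff=0.0000 vs cont=0.0000 → 0.0000 [wait]  node(5,5) S=153.1689 payoff=0.0000 vs cont=0.0000 → 0.0000 [wait]  ⇒ S*(5)=84.1870
t_4: node(4,0) S=78.1186 payoff=20.4414 vs cont=19.7377 → 20.4414 [stop]  node(4,1) S=90.7268 payoff=7.8332 vs cont=8.7419 → 8.7419 [wait]  node(4,2) S=105.3700 payoff=0.0000 vs cont=1.8909 → 1.8909 [wait]  node(4,3) S=122.3766 payoff=0.0000 vs cont=0.0801 → 0.0801 [wait]  node(4,4) S=142.1280 payoff=0.0000 vs cont=0.0000 → 0.0000 [wait]  ⇒ S*(4)=78.1186
t_3: node(3,0) S=84.1870 payoff=14.3730 vs cont=14.1469 → 14.3730 [stop]  node(3,1) S=97.7747 payoff=0.7853 vs cont=5.0790 → 5.0790 [wait]  node(3,2) S=113.5554 payoff=0.0000 vs cont=0.9258 → 0.9258 [wait]  node(3,3) S=131.8831 payoff=0.0000 vs cont=0.0375 → 0.0375 [wait]  ⇒ S*(3)=84.1870
t_2: node(2,0) S=90.7268 payoff=7.8332 vs cont=9.3860 → 9.3860 [wait]  node(2,1) S=105.3700 payoff=0.0000 vs cont=2.8600 → 2.8600 [wait]  node(2,2) S=122.3766 payoff=0.0000 vs cont=0.4523 → 0.4523 [wait]  ⇒ S*(2)=-
t_1: node(1,0) S=97.7747 payoff=0.7853 vs cont=5.8893 → 5.8893 [wait]  node(1,1) S=113.5554 payoff=0.0000 vs cont=1.5742 → 1.5742 [wait]  ⇒ S*(1)=-
t_0: node(0,0) S=105.3700 payoff=0.0000 vs cont=3.5795 → 3.5795 [wait]  ⇒ S*(0)=-

price = 3.5795
boundary = - - - 84.1870 78.1186 84.1870 90.7268
tree:
3.5795
5.8893 1.5742
9.3860 2.8600 0.4523
14.3730 5.0790 0.9258 0.0375
20.4414 8.7419 1.8909 0.0801 0.0000
26.0724 14.3730 3.8535 0.1715 0.0000 0.0000
31.2975 20.4414 7.8332 0.3670 0.0000 0.0000 0.0000
36.1460 26.0724 14.3730 0.7853 0.0000 0.0000 0.0000 0.0000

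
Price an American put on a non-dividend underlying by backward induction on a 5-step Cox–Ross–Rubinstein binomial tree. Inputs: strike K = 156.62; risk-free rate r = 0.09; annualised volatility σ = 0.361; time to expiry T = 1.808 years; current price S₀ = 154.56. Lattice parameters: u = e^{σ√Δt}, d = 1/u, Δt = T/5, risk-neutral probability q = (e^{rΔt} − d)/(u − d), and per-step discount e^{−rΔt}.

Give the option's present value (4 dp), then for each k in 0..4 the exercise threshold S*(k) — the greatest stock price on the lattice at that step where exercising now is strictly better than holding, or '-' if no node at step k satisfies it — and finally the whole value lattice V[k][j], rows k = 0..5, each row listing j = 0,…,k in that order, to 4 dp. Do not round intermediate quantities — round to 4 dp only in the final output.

price = 21.8638
boundary = - - 100.1251 80.5872 100.1251
tree:
21.8638
35.8056 10.4602
56.4949 19.0962 3.2009
76.0328 33.6985 6.9112 0.0000
91.7582 56.4949 14.9225 0.0000 0.0000
104.4150 76.0328 32.2201 0.0000 0.0000 0.0000

Δt=0.36160  u=1.24244  d=0.80486  q=0.52154  discount=0.96798
step 5 (expiry): payoffs max(K−S,0) = 104.4150 76.0328 32.2201 0.0000 0.0000 0.0000
step 4: (k=4,j=0): S=64.8618, (K−S)⁺=91.7582, hold=86.7432 ⇒ V=91.7582 exercise | (k=4,j=1): S=100.1251, (K−S)⁺=56.4949, hold=51.4799 ⇒ V=56.4949 exercise | (k=4,j=2): S=154.5600, (K−S)⁺=2.0600, hold=14.9225 ⇒ V=14.9225 continue | (k=4,j=3): S=238.5894, (K−S)⁺=0.0000, hold=0.0000 ⇒ V=0.0000 continue | (k=4,j=4): S=368.3029, (K−S)⁺=0.0000, hold=0.0000 ⇒ V=0.0000 continue  boundary S*=100.1251
step 3: (k=3,j=0): S=80.5872, (K−S)⁺=76.0328, hold=71.0178 ⇒ V=76.0328 exercise | (k=3,j=1): S=124.3999, (K−S)⁺=32.2201, hold=33.6985 ⇒ V=33.6985 continue | (k=3,j=2): S=192.0322, (K−S)⁺=0.0000, hold=6.9112 ⇒ V=6.9112 continue | (k=3,j=3): S=296.4341, (K−S)⁺=0.0000, hold=0.0000 ⇒ V=0.0000 continue  boundary S*=80.5872
step 2: (k=2,j=0): S=100.1251, (K−S)⁺=56.4949, hold=52.2263 ⇒ V=56.4949 exercise | (k=2,j=1): S=154.5600, (K−S)⁺=2.0600, hold=19.0962 ⇒ V=19.0962 continue | (k=2,j=2): S=238.5894, (K−S)⁺=0.0000, hold=3.2009 ⇒ V=3.2009 continue  boundary S*=100.1251
step 1: (k=1,j=0): S=124.3999, (K−S)⁺=32.2201, hold=35.8056 ⇒ V=35.8056 continue | (k=1,j=1): S=192.0322, (K−S)⁺=0.0000, hold=10.4602 ⇒ V=10.4602 continue  boundary S*=-
step 0: (k=0,j=0): S=154.5600, (K−S)⁺=2.0600, hold=21.8638 ⇒ V=21.8638 continue  boundary S*=-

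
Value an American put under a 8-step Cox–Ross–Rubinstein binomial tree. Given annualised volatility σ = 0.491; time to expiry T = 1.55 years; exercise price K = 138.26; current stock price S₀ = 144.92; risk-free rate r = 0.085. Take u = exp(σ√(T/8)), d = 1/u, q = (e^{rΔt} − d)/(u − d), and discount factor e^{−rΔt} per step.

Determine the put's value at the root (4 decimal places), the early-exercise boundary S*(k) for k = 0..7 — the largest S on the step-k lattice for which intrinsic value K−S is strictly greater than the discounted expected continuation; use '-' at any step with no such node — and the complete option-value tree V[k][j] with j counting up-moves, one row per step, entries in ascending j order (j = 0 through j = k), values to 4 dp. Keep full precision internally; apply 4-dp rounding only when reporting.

Δt=0.19375, u=1.24126, d=0.80564, q=0.48430, disc=e^(-rΔt)=0.98367
k=8 terminal: V=max(K-S,0) → 112.5420 98.6358 77.2104 44.1998 0.0000 0.0000 0.0000 0.0000 0.0000
k=7: j=0 S=31.9227 intr=106.3373 cont=104.0790 V=106.3373[EX]; j=1 S=49.1838 intr=89.0762 cont=86.8179 V=89.0762[EX]; j=2 S=75.7782 intr=62.4818 cont=60.2235 V=62.4818[EX]; j=3 S=116.7527 intr=21.5073 cont=22.4217 V=22.4217[hold]; j=4 S=179.8828 intr=0.0000 cont=0.0000 V=0.0000[hold]; j=5 S=277.1483 intr=0.0000 cont=0.0000 V=0.0000[hold]; j=6 S=427.0069 intr=0.0000 cont=0.0000 V=0.0000[hold]; j=7 S=657.8965 intr=0.0000 cont=0.0000 V=0.0000[hold]  S*(7)=75.7782
k=6: j=0 S=39.6242 intr=98.6358 cont=96.3775 V=98.6358[EX]; j=1 S=61.0496 intr=77.2104 cont=74.9520 V=77.2104[EX]; j=2 S=94.0602 intr=44.1998 cont=42.3771 V=44.1998[EX]; j=3 S=144.9200 intr=0.0000 cont=11.3741 V=11.3741[hold]; j=4 S=223.2806 intr=0.0000 cont=0.0000 V=0.0000[hold]; j=5 S=344.0120 intr=0.0000 cont=0.0000 V=0.0000[hold]; j=6 S=530.0249 intr=0.0000 cont=0.0000 V=0.0000[hold]  S*(6)=94.0602
k=5: j=0 S=49.1838 intr=89.0762 cont=86.8179 V=89.0762[EX]; j=1 S=75.7782 intr=62.4818 cont=60.2235 V=62.4818[EX]; j=2 S=116.7527 intr=21.5073 cont=27.8401 V=27.8401[hold]; j=3 S=179.8828 intr=0.0000 cont=5.7698 V=5.7698[hold]; j=4 S=277.1483 intr=0.0000 cont=0.0000 V=0.0000[hold]; j=5 S=427.0069 intr=0.0000 cont=0.0000 V=0.0000[hold]  S*(5)=75.7782
k=4: j=0 S=61.0496 intr=77.2104 cont=74.9520 V=77.2104[EX]; j=1 S=94.0602 intr=44.1998 cont=44.9584 V=44.9584[hold]; j=2 S=144.9200 intr=0.0000 cont=16.8714 V=16.8714[hold]; j=3 S=223.2806 intr=0.0000 cont=2.9269 V=2.9269[hold]; j=4 S=344.0120 intr=0.0000 cont=0.0000 V=0.0000[hold]  S*(4)=61.0496
k=3: j=0 S=75.7782 intr=62.4818 cont=60.5848 V=62.4818[EX]; j=1 S=116.7527 intr=21.5073 cont=30.8438 V=30.8438[hold]; j=2 S=179.8828 intr=0.0000 cont=9.9529 V=9.9529[hold]; j=3 S=277.1483 intr=0.0000 cont=1.4848 V=1.4848[hold]  S*(3)=75.7782
k=2: j=0 S=94.0602 intr=44.1998 cont=46.3893 V=46.3893[hold]; j=1 S=144.9200 intr=0.0000 cont=20.3879 V=20.3879[hold]; j=2 S=223.2806 intr=0.0000 cont=5.7562 V=5.7562[hold]  S*(2)=-
k=1: j=0 S=116.7527 intr=21.5073 cont=33.2449 V=33.2449[hold]; j=1 S=179.8828 intr=0.0000 cont=13.0845 V=13.0845[hold]  S*(1)=-
k=0: j=0 S=144.9200 intr=0.0000 cont=23.0977 V=23.0977[hold]  S*(0)=-

price = 23.0977
boundary = - - - 75.7782 61.0496 75.7782 94.0602 75.7782
tree:
23.0977
33.2449 13.0845
46.3893 20.3879 5.7562
62.4818 30.8438 9.9529 1.4848
77.2104 44.9584 16.8714 2.9269 0.0000
89.0762 62.4818 27.8401 5.7698 0.0000 0.0000
98.6358 77.2104 44.1998 11.3741 0.0000 0.0000 0.0000
106.3373 89.0762 62.4818 22.4217 0.0000 0.0000 0.0000 0.0000
112.5420 98.6358 77.2104 44.1998 0.0000 0.0000 0.0000 0.0000 0.0000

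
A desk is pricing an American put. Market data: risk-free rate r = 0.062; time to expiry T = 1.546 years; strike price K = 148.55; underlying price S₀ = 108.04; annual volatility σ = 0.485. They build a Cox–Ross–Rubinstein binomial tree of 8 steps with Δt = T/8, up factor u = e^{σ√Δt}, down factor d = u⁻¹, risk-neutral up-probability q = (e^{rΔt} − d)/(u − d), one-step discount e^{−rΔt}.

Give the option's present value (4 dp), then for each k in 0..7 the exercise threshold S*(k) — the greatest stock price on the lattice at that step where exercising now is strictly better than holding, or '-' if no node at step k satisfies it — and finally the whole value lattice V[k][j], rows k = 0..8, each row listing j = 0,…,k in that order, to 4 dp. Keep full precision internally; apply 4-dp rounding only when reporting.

params: Δt=0.19325 u=1.23764 d=0.80799 q=0.47495 e^(-rΔt)=0.98809
t_8 payoffs: 128.9242 118.4881 102.5025 78.0165 40.5100 0.0000 0.0000 0.0000 0.0000
t_7: node(7,0) S=24.2897 payoff=124.2603 vs cont=122.4911 → 124.2603 [stop]  node(7,1) S=37.2059 payoff=111.3441 vs cont=109.5749 → 111.3441 [stop]  node(7,2) S=56.9903 payoff=91.5597 vs cont=89.7905 → 91.5597 [stop]  node(7,3) S=87.2951 payoff=61.2549 vs cont=59.4857 → 61.2549 [stop]  node(7,4) S=133.7147 payoff=14.8353 vs cont=21.0163 → 21.0163 [wait]  node(7,5) S=204.8182 payoff=0.0000 vs cont=0.0000 → 0.0000 [wait]  node(7,6) S=313.7312 payoff=0.0000 vs cont=0.0000 → 0.0000 [wait]  node(7,7) S=480.5593 payoff=0.0000 vs cont=0.0000 → 0.0000 [wait]  ⇒ S*(7)=87.2951
t_6: node(6,0) S=30.0619 payoff=118.4881 vs cont=116.7188 → 118.4881 [stop]  node(6,1) S=46.0475 payoff=102.5025 vs cont=100.7333 → 102.5025 [stop]  node(6,2) S=70.5335 payoff=78.0165 vs cont=76.2473 → 78.0165 [stop]  node(6,3) S=108.0400 payoff=40.5100 vs cont=41.6415 → 41.6415 [wait]  node(6,4) S=165.4908 payoff=0.0000 vs cont=10.9031 → 10.9031 [wait]  node(6,5) S=253.4913 payoff=0.0000 vs cont=0.0000 → 0.0000 [wait]  node(6,6) S=388.2866 payoff=0.0000 vs cont=0.0000 → 0.0000 [wait]  ⇒ S*(6)=70.5335
t_5: node(5,0) S=37.2059 payoff=111.3441 vs cont=109.5749 → 111.3441 [stop]  node(5,1) S=56.9903 payoff=91.5597 vs cont=89.7905 → 91.5597 [stop]  node(5,2) S=87.2951 payoff=61.2549 vs cont=60.0167 → 61.2549 [stop]  node(5,3) S=133.7147 payoff=14.8353 vs cont=26.7201 → 26.7201 [wait]  node(5,4) S=204.8182 payoff=0.0000 vs cont=5.6565 → 5.6565 [wait]  node(5,5) S=313.7312 payoff=0.0000 vs cont=0.0000 → 0.0000 [wait]  ⇒ S*(5)=87.2951
t_4: node(4,0) S=46.0475 payoff=102.5025 vs cont=100.7333 → 102.5025 [stop]  node(4,1) S=70.5335 payoff=78.0165 vs cont=76.2473 → 78.0165 [stop]  node(4,2) S=108.0400 payoff=40.5100 vs cont=44.3183 → 44.3183 [wait]  node(4,3) S=165.4908 payoff=0.0000 vs cont=16.5168 → 16.5168 [wait]  node(4,4) S=253.4913 payoff=0.0000 vs cont=2.9345 → 2.9345 [wait]  ⇒ S*(4)=70.5335
t_3: node(3,0) S=56.9903 payoff=91.5597 vs cont=89.7905 → 91.5597 [stop]  node(3,1) S=87.2951 payoff=61.2549 vs cont=61.2729 → 61.2729 [wait]  node(3,2) S=133.7147 payoff=14.8353 vs cont=30.7433 → 30.7433 [wait]  node(3,3) S=204.8182 payoff=0.0000 vs cont=9.9460 → 9.9460 [wait]  ⇒ S*(3)=56.9903
t_2: node(2,0) S=70.5335 payoff=78.0165 vs cont=76.2557 → 78.0165 [stop]  node(2,1) S=108.0400 payoff=40.5100 vs cont=46.2157 → 46.2157 [wait]  node(2,2) S=165.4908 payoff=0.0000 vs cont=20.6170 → 20.6170 [wait]  ⇒ S*(2)=70.5335
t_1: node(1,0) S=87.2951 payoff=61.2549 vs cont=62.1633 → 62.1633 [wait]  node(1,1) S=133.7147 payoff=14.8353 vs cont=33.6519 → 33.6519 [wait]  ⇒ S*(1)=-
t_0: node(0,0) S=108.0400 payoff=40.5100 vs cont=48.0426 → 48.0426 [wait]  ⇒ S*(0)=-

price = 48.0426
boundary = - - 70.5335 56.9903 70.5335 87.2951 70.5335 87.2951
tree:
48.0426
62.1633 33.6519
78.0165 46.2157 20.6170
91.5597 61.2729 30.7433 9.9460
102.5025 78.0165 44.3183 16.5168 2.9345
111.3441 91.5597 61.2549 26.7201 5.6565 0.0000
118.4881 102.5025 78.0165 41.6415 10.9031 0.0000 0.0000
124.2603 111.3441 91.5597 61.2549 21.0163 0.0000 0.0000 0.0000
128.9242 118.4881 102.5025 78.0165 40.5100 0.0000 0.0000 0.0000 0.0000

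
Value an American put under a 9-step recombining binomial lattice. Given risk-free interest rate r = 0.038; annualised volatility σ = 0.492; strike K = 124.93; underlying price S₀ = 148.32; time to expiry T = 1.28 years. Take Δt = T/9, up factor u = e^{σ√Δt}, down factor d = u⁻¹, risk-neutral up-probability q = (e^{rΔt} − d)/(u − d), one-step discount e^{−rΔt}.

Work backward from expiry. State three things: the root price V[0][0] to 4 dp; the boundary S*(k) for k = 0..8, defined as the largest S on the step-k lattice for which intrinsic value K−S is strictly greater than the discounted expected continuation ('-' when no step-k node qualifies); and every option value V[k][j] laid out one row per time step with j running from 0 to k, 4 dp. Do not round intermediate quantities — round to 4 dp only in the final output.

Δt=0.14222, u=1.20387, d=0.83065, q=0.46827, disc=e^(-rΔt)=0.99461
k=9 terminal: V=max(K-S,0) → 97.0065 84.4601 66.2765 39.9227 1.7278 0.0000 0.0000 0.0000 0.0000 0.0000
k=8: j=0 S=33.6164 intr=91.3136 cont=90.6403 V=91.3136[EX]; j=1 S=48.7207 intr=76.2093 cont=75.5360 V=76.2093[EX]; j=2 S=70.6115 intr=54.3185 cont=53.6452 V=54.3185[EX]; j=3 S=102.3381 intr=22.5919 cont=21.9185 V=22.5919[EX]; j=4 S=148.3200 intr=0.0000 cont=0.9138 V=0.9138[hold]; j=5 S=214.9621 intr=0.0000 cont=0.0000 V=0.0000[hold]; j=6 S=311.5474 intr=0.0000 cont=0.0000 V=0.0000[hold]; j=7 S=451.5296 intr=0.0000 cont=0.0000 V=0.0000[hold]; j=8 S=654.4078 intr=0.0000 cont=0.0000 V=0.0000[hold]  S*(8)=102.3381
k=7: j=0 S=40.4699 intr=84.4601 cont=83.7867 V=84.4601[EX]; j=1 S=58.6535 intr=66.2765 cont=65.6031 V=66.2765[EX]; j=2 S=85.0073 intr=39.9227 cont=39.2493 V=39.9227[EX]; j=3 S=123.2022 intr=1.7278 cont=12.3737 V=12.3737[hold]; j=4 S=178.5586 intr=0.0000 cont=0.4833 V=0.4833[hold]; j=5 S=258.7873 intr=0.0000 cont=0.0000 V=0.0000[hold]; j=6 S=375.0638 intr=0.0000 cont=0.0000 V=0.0000[hold]; j=7 S=543.5849 intr=0.0000 cont=0.0000 V=0.0000[hold]  S*(7)=85.0073
k=6: j=0 S=48.7207 intr=76.2093 cont=75.5360 V=76.2093[EX]; j=1 S=70.6115 intr=54.3185 cont=53.6452 V=54.3185[EX]; j=2 S=102.3381 intr=22.5919 cont=26.8768 V=26.8768[hold]; j=3 S=148.3200 intr=0.0000 cont=6.7691 V=6.7691[hold]; j=4 S=214.9621 intr=0.0000 cont=0.2556 V=0.2556[hold]; j=5 S=311.5474 intr=0.0000 cont=0.0000 V=0.0000[hold]; j=6 S=451.5296 intr=0.0000 cont=0.0000 V=0.0000[hold]  S*(6)=70.6115
k=5: j=0 S=58.6535 intr=66.2765 cont=65.6031 V=66.2765[EX]; j=1 S=85.0073 intr=39.9227 cont=41.2450 V=41.2450[hold]; j=2 S=123.2022 intr=1.7278 cont=17.3669 V=17.3669[hold]; j=3 S=178.5586 intr=0.0000 cont=3.6990 V=3.6990[hold]; j=4 S=258.7873 intr=0.0000 cont=0.1352 V=0.1352[hold]; j=5 S=375.0638 intr=0.0000 cont=0.0000 V=0.0000[hold]  S*(5)=58.6535
k=4: j=0 S=70.6115 intr=54.3185 cont=54.2610 V=54.3185[EX]; j=1 S=102.3381 intr=22.5919 cont=29.9016 V=29.9016[hold]; j=2 S=148.3200 intr=0.0000 cont=10.9076 V=10.9076[hold]; j=3 S=214.9621 intr=0.0000 cont=2.0192 V=2.0192[hold]; j=4 S=311.5474 intr=0.0000 cont=0.0715 V=0.0715[hold]  S*(4)=70.6115
k=3: j=0 S=85.0073 intr=39.9227 cont=42.6538 V=42.6538[hold]; j=1 S=123.2022 intr=1.7278 cont=20.8941 V=20.8941[hold]; j=2 S=178.5586 intr=0.0000 cont=6.7091 V=6.7091[hold]; j=3 S=258.7873 intr=0.0000 cont=1.1012 V=1.1012[hold]  S*(3)=-
k=2: j=0 S=102.3381 intr=22.5919 cont=32.2895 V=32.2895[hold]; j=1 S=148.3200 intr=0.0000 cont=14.1750 V=14.1750[hold]; j=2 S=214.9621 intr=0.0000 cont=4.0611 V=4.0611[hold]  S*(2)=-
k=1: j=0 S=123.2022 intr=1.7278 cont=23.6788 V=23.6788[hold]; j=1 S=178.5586 intr=0.0000 cont=9.3881 V=9.3881[hold]  S*(1)=-
k=0: j=0 S=148.3200 intr=0.0000 cont=16.8954 V=16.8954[hold]  S*(0)=-

price = 16.8954
boundary = - - - - 70.6115 58.6535 70.6115 85.0073 102.3381
tree:
16.8954
23.6788 9.3881
32.2895 14.1750 4.0611
42.6538 20.8941 6.7091 1.1012
54.3185 29.9016 10.9076 2.0192 0.0715
66.2765 41.2450 17.3669 3.6990 0.1352 0.0000
76.2093 54.3185 26.8768 6.7691 0.2556 0.0000 0.0000
84.4601 66.2765 39.9227 12.3737 0.4833 0.0000 0.0000 0.0000
91.3136 76.2093 54.3185 22.5919 0.9138 0.0000 0.0000 0.0000 0.0000
97.0065 84.4601 66.2765 39.9227 1.7278 0.0000 0.0000 0.0000 0.0000 0.0000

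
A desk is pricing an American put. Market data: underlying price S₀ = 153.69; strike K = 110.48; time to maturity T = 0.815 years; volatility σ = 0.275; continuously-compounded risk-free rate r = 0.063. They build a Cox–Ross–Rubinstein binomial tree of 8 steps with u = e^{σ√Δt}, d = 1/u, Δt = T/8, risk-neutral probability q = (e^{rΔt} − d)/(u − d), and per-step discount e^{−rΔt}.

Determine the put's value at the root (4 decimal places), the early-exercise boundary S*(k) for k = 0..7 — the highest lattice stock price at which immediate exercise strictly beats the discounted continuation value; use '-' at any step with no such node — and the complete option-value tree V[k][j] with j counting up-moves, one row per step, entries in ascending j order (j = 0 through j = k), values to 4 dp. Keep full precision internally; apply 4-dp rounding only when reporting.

price = 0.8454
boundary = - - - - - - 90.7667 99.0938
tree:
0.8454
1.5076 0.2316
2.6494 0.4498 0.0288
4.5725 0.8694 0.0598 0.0000
7.7101 1.6714 0.1241 0.0000 0.0000
12.6029 3.1932 0.2573 0.0000 0.0000 0.0000
19.7133 6.0563 0.5337 0.0000 0.0000 0.0000 0.0000
27.3406 11.3862 1.1067 0.0000 0.0000 0.0000 0.0000 0.0000
34.3270 19.7133 2.2952 0.0000 0.0000 0.0000 0.0000 0.0000 0.0000

params: Δt=0.10187 u=1.09174 d=0.91597 q=0.51470 e^(-rΔt)=0.99360
t_8 payoffs: 34.3270 19.7133 2.2952 0.0000 0.0000 0.0000 0.0000 0.0000 0.0000
t_7: node(7,0) S=83.1394 payoff=27.3406 vs cont=26.6338 → 27.3406 [stop]  node(7,1) S=99.0938 payoff=11.3862 vs cont=10.6794 → 11.3862 [stop]  node(7,2) S=118.1099 payoff=0.0000 vs cont=1.1067 → 1.1067 [wait]  node(7,3) S=140.7751 payoff=0.0000 vs cont=0.0000 → 0.0000 [wait]  node(7,4) S=167.7898 payoff=0.0000 vs cont=0.0000 → 0.0000 [wait]  node(7,5) S=199.9885 payoff=0.0000 vs cont=0.0000 → 0.0000 [wait]  node(7,6) S=238.3662 payoff=0.0000 vs cont=0.0000 → 0.0000 [wait]  node(7,7) S=284.1086 payoff=0.0000 vs cont=0.0000 → 0.0000 [wait]  ⇒ S*(7)=99.0938
t_6: node(6,0) S=90.7667 payoff=19.7133 vs cont=19.0065 → 19.7133 [stop]  node(6,1) S=108.1848 payoff=2.2952 vs cont=6.0563 → 6.0563 [wait]  node(6,2) S=128.9454 payoff=0.0000 vs cont=0.5337 → 0.5337 [wait]  node(6,3) S=153.6900 payoff=0.0000 vs cont=0.0000 → 0.0000 [wait]  node(6,4) S=183.1830 payoff=0.0000 vs cont=0.0000 → 0.0000 [wait]  node(6,5) S=218.3358 payoff=0.0000 vs cont=0.0000 → 0.0000 [wait]  node(6,6) S=260.2343 payoff=0.0000 vs cont=0.0000 → 0.0000 [wait]  ⇒ S*(6)=90.7667
t_5: node(5,0) S=99.0938 payoff=11.3862 vs cont=12.6029 → 12.6029 [wait]  node(5,1) S=118.1099 payoff=0.0000 vs cont=3.1932 → 3.1932 [wait]  node(5,2) S=140.7751 payoff=0.0000 vs cont=0.2573 → 0.2573 [wait]  node(5,3) S=167.7898 payoff=0.0000 vs cont=0.0000 → 0.0000 [wait]  node(5,4) S=199.9885 payoff=0.0000 vs cont=0.0000 → 0.0000 [wait]  node(5,5) S=238.3662 payoff=0.0000 vs cont=0.0000 → 0.0000 [wait]  ⇒ S*(5)=-
t_4: node(4,0) S=108.1848 payoff=2.2952 vs cont=7.7101 → 7.7101 [wait]  node(4,1) S=128.9454 payoff=0.0000 vs cont=1.6714 → 1.6714 [wait]  node(4,2) S=153.6900 payoff=0.0000 vs cont=0.1241 → 0.1241 [wait]  node(4,3) S=183.1830 payoff=0.0000 vs cont=0.0000 → 0.0000 [wait]  node(4,4) S=218.3358 payoff=0.0000 vs cont=0.0000 → 0.0000 [wait]  ⇒ S*(4)=-
t_3: node(3,0) S=118.1099 payoff=0.0000 vs cont=4.5725 → 4.5725 [wait]  node(3,1) S=140.7751 payoff=0.0000 vs cont=0.8694 → 0.8694 [wait]  node(3,2) S=167.7898 payoff=0.0000 vs cont=0.0598 → 0.0598 [wait]  node(3,3) S=199.9885 payoff=0.0000 vs cont=0.0000 → 0.0000 [wait]  ⇒ S*(3)=-
t_2: node(2,0) S=128.9454 payoff=0.0000 vs cont=2.6494 → 2.6494 [wait]  node(2,1) S=153.6900 payoff=0.0000 vs cont=0.4498 → 0.4498 [wait]  node(2,2) S=183.1830 payoff=0.0000 vs cont=0.0288 → 0.0288 [wait]  ⇒ S*(2)=-
t_1: node(1,0) S=140.7751 payoff=0.0000 vs cont=1.5076 → 1.5076 [wait]  node(1,1) S=167.7898 payoff=0.0000 vs cont=0.2316 → 0.2316 [wait]  ⇒ S*(1)=-
t_0: node(0,0) S=153.6900 payoff=0.0000 vs cont=0.8454 → 0.8454 [wait]  ⇒ S*(0)=-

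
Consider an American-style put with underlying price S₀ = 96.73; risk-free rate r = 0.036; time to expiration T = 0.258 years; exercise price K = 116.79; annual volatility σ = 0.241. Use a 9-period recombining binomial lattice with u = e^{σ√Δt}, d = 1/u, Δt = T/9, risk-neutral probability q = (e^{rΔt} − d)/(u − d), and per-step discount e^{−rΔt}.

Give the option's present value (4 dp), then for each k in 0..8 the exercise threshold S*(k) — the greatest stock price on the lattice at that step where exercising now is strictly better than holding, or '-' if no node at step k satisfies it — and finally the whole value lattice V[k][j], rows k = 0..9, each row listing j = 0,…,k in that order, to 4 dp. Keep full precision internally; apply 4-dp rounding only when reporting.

price = 20.0600
boundary = 96.7300 92.8624 96.7300 92.8624 96.7300 100.7586 96.7300 100.7586 104.9550
tree:
20.0600
23.9276 16.1964
27.6405 20.0600 12.4038
31.2049 23.9276 16.0584 8.8102
34.6269 27.6405 20.0600 12.1288 5.5421
37.9120 31.2049 23.9276 16.0314 8.2892 2.8333
41.0658 34.6269 27.6405 20.0600 11.8554 4.7748 0.9165
44.0935 37.9120 31.2049 23.9276 16.0314 7.7445 1.8439 0.0000
47.0001 41.0658 34.6269 27.6405 20.0600 11.8350 3.7098 0.0000 0.0000
49.7905 44.0935 37.9120 31.2049 23.9276 16.0314 7.4638 0.0000 0.0000 0.0000

Δt=0.02867  u=1.04165  d=0.96002  q=0.50245  discount=0.99897
step 9 (expiry): payoffs max(K−S,0) = 49.7905 44.0935 37.9120 31.2049 23.9276 16.0314 7.4638 0.0000 0.0000 0.0000
step 8: (k=8,j=0): S=69.7899, (K−S)⁺=47.0001, hold=46.8796 ⇒ V=47.0001 exercise | (k=8,j=1): S=75.7242, (K−S)⁺=41.0658, hold=40.9453 ⇒ V=41.0658 exercise | (k=8,j=2): S=82.1631, (K−S)⁺=34.6269, hold=34.5064 ⇒ V=34.6269 exercise | (k=8,j=3): S=89.1495, (K−S)⁺=27.6405, hold=27.5200 ⇒ V=27.6405 exercise | (k=8,j=4): S=96.7300, (K−S)⁺=20.0600, hold=19.9395 ⇒ V=20.0600 exercise | (k=8,j=5): S=104.9550, (K−S)⁺=11.8350, hold=11.7145 ⇒ V=11.8350 exercise | (k=8,j=6): S=113.8795, (K−S)⁺=2.9105, hold=3.7098 ⇒ V=3.7098 continue | (k=8,j=7): S=123.5628, (K−S)⁺=0.0000, hold=0.0000 ⇒ V=0.0000 continue | (k=8,j=8): S=134.0694, (K−S)⁺=0.0000, hold=0.0000 ⇒ V=0.0000 continue  boundary S*=104.9550
step 7: (k=7,j=0): S=72.6965, (K−S)⁺=44.0935, hold=43.9730 ⇒ V=44.0935 exercise | (k=7,j=1): S=78.8780, (K−S)⁺=37.9120, hold=37.7915 ⇒ V=37.9120 exercise | (k=7,j=2): S=85.5851, (K−S)⁺=31.2049, hold=31.0845 ⇒ V=31.2049 exercise | (k=7,j=3): S=92.8624, (K−S)⁺=23.9276, hold=23.8071 ⇒ V=23.9276 exercise | (k=7,j=4): S=100.7586, (K−S)⁺=16.0314, hold=15.9109 ⇒ V=16.0314 exercise | (k=7,j=5): S=109.3262, (K−S)⁺=7.4638, hold=7.7445 ⇒ V=7.7445 continue | (k=7,j=6): S=118.6224, (K−S)⁺=0.0000, hold=1.8439 ⇒ V=1.8439 continue | (k=7,j=7): S=128.7089, (K−S)⁺=0.0000, hold=0.0000 ⇒ V=0.0000 continue  boundary S*=100.7586
step 6: (k=6,j=0): S=75.7242, (K−S)⁺=41.0658, hold=40.9453 ⇒ V=41.0658 exercise | (k=6,j=1): S=82.1631, (K−S)⁺=34.6269, hold=34.5064 ⇒ V=34.6269 exercise | (k=6,j=2): S=89.1495, (K−S)⁺=27.6405, hold=27.5200 ⇒ V=27.6405 exercise | (k=6,j=3): S=96.7300, (K−S)⁺=20.0600, hold=19.9395 ⇒ V=20.0600 exercise | (k=6,j=4): S=104.9550, (K−S)⁺=11.8350, hold=11.8554 ⇒ V=11.8554 continue | (k=6,j=5): S=113.8795, (K−S)⁺=2.9105, hold=4.7748 ⇒ V=4.7748 continue | (k=6,j=6): S=123.5628, (K−S)⁺=0.0000, hold=0.9165 ⇒ V=0.9165 continue  boundary S*=96.7300
step 5: (k=5,j=0): S=78.8780, (K−S)⁺=37.9120, hold=37.7915 ⇒ V=37.9120 exercise | (k=5,j=1): S=85.5851, (K−S)⁺=31.2049, hold=31.0845 ⇒ V=31.2049 exercise | (k=5,j=2): S=92.8624, (K−S)⁺=23.9276, hold=23.8071 ⇒ V=23.9276 exercise | (k=5,j=3): S=100.7586, (K−S)⁺=16.0314, hold=15.9212 ⇒ V=16.0314 exercise | (k=5,j=4): S=109.3262, (K−S)⁺=7.4638, hold=8.2892 ⇒ V=8.2892 continue | (k=5,j=5): S=118.6224, (K−S)⁺=0.0000, hold=2.8333 ⇒ V=2.8333 continue  boundary S*=100.7586
step 4: (k=4,j=0): S=82.1631, (K−S)⁺=34.6269, hold=34.5064 ⇒ V=34.6269 exercise | (k=4,j=1): S=89.1495, (K−S)⁺=27.6405, hold=27.5200 ⇒ V=27.6405 exercise | (k=4,j=2): S=96.7300, (K−S)⁺=20.0600, hold=19.9395 ⇒ V=20.0600 exercise | (k=4,j=3): S=104.9550, (K−S)⁺=11.8350, hold=12.1288 ⇒ V=12.1288 continue | (k=4,j=4): S=113.8795, (K−S)⁺=2.9105, hold=5.5421 ⇒ V=5.5421 continue  boundary S*=96.7300
step 3: (k=3,j=0): S=85.5851, (K−S)⁺=31.2049, hold=31.0845 ⇒ V=31.2049 exercise | (k=3,j=1): S=92.8624, (K−S)⁺=23.9276, hold=23.8071 ⇒ V=23.9276 exercise | (k=3,j=2): S=100.7586, (K−S)⁺=16.0314, hold=16.0584 ⇒ V=16.0584 continue | (k=3,j=3): S=109.3262, (K−S)⁺=7.4638, hold=8.8102 ⇒ V=8.8102 continue  boundary S*=92.8624
step 2: (k=2,j=0): S=89.1495, (K−S)⁺=27.6405, hold=27.5200 ⇒ V=27.6405 exercise | (k=2,j=1): S=96.7300, (K−S)⁺=20.0600, hold=19.9531 ⇒ V=20.0600 exercise | (k=2,j=2): S=104.9550, (K−S)⁺=11.8350, hold=12.4038 ⇒ V=12.4038 continue  boundary S*=96.7300
step 1: (k=1,j=0): S=92.8624, (K−S)⁺=23.9276, hold=23.8071 ⇒ V=23.9276 exercise | (k=1,j=1): S=100.7586, (K−S)⁺=16.0314, hold=16.1964 ⇒ V=16.1964 continue  boundary S*=92.8624
step 0: (k=0,j=0): S=96.7300, (K−S)⁺=20.0600, hold=20.0224 ⇒ V=20.0600 exercise  boundary S*=96.7300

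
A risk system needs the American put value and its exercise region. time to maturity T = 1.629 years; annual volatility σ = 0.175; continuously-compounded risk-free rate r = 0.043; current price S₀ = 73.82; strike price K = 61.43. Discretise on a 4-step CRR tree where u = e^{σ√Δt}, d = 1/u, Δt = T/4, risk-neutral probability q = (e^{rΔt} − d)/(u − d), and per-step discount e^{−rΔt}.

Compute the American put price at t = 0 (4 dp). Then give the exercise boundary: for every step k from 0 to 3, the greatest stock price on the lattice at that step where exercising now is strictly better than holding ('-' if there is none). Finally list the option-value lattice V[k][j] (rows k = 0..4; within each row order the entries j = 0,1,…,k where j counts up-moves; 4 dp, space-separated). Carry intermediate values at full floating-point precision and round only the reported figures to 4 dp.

price = 1.0735
boundary = - - - 52.8044
tree:
1.0735
2.1818 0.2049
4.3754 0.4645 0.0000
8.6256 1.0529 0.0000 0.0000
14.2053 2.3866 0.0000 0.0000 0.0000

params: Δt=0.40725 u=1.11815 d=0.89433 q=0.55104 e^(-rΔt)=0.98264
t_4 payoffs: 14.2053 2.3866 0.0000 0.0000 0.0000
t_3: node(3,0) S=52.8044 payoff=8.6256 vs cont=7.5592 → 8.6256 [stop]  node(3,1) S=66.0196 payoff=0.0000 vs cont=1.0529 → 1.0529 [wait]  node(3,2) S=82.5421 payoff=0.0000 vs cont=0.0000 → 0.0000 [wait]  node(3,3) S=103.1995 payoff=0.0000 vs cont=0.0000 → 0.0000 [wait]  ⇒ S*(3)=52.8044
t_2: node(2,0) S=59.0434 payoff=2.3866 vs cont=4.3754 → 4.3754 [wait]  node(2,1) S=73.8200 payoff=0.0000 vs cont=0.4645 → 0.4645 [wait]  node(2,2) S=92.2947 payoff=0.0000 vs cont=0.0000 → 0.0000 [wait]  ⇒ S*(2)=-
t_1: node(1,0) S=66.0196 payoff=0.0000 vs cont=2.1818 → 2.1818 [wait]  node(1,1) S=82.5421 payoff=0.0000 vs cont=0.2049 → 0.2049 [wait]  ⇒ S*(1)=-
t_0: node(0,0) S=73.8200 payoff=0.0000 vs cont=1.0735 → 1.0735 [wait]  ⇒ S*(0)=-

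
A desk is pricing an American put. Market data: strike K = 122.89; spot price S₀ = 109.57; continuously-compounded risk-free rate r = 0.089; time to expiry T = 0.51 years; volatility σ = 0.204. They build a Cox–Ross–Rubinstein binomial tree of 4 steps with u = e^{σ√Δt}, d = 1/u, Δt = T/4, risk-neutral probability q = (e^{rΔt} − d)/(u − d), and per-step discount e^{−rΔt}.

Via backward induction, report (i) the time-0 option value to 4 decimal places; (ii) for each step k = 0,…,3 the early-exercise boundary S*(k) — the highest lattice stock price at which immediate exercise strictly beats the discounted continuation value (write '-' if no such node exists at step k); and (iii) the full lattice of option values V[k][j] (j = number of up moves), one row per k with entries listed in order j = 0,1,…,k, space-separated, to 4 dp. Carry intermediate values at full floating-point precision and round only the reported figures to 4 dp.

Δt=0.12750  u=1.07556  d=0.92975  q=0.56006  discount=0.98872
step 4 (expiry): payoffs max(K−S,0) = 41.0150 28.1744 13.3200 0.0000 0.0000
step 3: (k=3,j=0): S=88.0615, (K−S)⁺=34.8285, hold=33.4418 ⇒ V=34.8285 exercise | (k=3,j=1): S=101.8724, (K−S)⁺=21.0176, hold=19.6310 ⇒ V=21.0176 exercise | (k=3,j=2): S=117.8492, (K−S)⁺=5.0408, hold=5.7938 ⇒ V=5.7938 continue | (k=3,j=3): S=136.3318, (K−S)⁺=0.0000, hold=0.0000 ⇒ V=0.0000 continue  boundary S*=101.8724
step 2: (k=2,j=0): S=94.7156, (K−S)⁺=28.1744, hold=26.7878 ⇒ V=28.1744 exercise | (k=2,j=1): S=109.5700, (K−S)⁺=13.3200, hold=12.3504 ⇒ V=13.3200 exercise | (k=2,j=2): S=126.7541, (K−S)⁺=0.0000, hold=2.5202 ⇒ V=2.5202 continue  boundary S*=109.5700
step 1: (k=1,j=0): S=101.8724, (K−S)⁺=21.0176, hold=19.6310 ⇒ V=21.0176 exercise | (k=1,j=1): S=117.8492, (K−S)⁺=5.0408, hold=7.1894 ⇒ V=7.1894 continue  boundary S*=101.8724
step 0: (k=0,j=0): S=109.5700, (K−S)⁺=13.3200, hold=13.1232 ⇒ V=13.3200 exercise  boundary S*=109.5700

price = 13.3200
boundary = 109.5700 101.8724 109.5700 101.8724
tree:
13.3200
21.0176 7.1894
28.1744 13.3200 2.5202
34.8285 21.0176 5.7938 0.0000
41.0150 28.1744 13.3200 0.0000 0.0000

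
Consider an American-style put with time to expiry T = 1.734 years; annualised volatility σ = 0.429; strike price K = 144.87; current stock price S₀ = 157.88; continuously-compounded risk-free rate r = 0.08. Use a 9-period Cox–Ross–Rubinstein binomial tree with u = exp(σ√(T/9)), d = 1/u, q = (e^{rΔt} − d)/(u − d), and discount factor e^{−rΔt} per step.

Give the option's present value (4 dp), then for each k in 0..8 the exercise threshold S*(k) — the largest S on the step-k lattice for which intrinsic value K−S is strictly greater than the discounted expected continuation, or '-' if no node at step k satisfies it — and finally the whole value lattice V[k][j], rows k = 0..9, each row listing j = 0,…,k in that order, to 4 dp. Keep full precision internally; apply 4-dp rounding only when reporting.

price = 20.4951
boundary = - - - 89.7405 74.3376 89.7405 74.3376 89.7405 108.3348
tree:
20.4951
29.3252 12.0972
40.8288 18.4671 5.9547
55.1295 27.4681 9.8303 2.1731
70.5324 39.6230 15.8846 3.9396 0.4324
83.2915 55.1295 24.9895 7.0603 0.8679 0.0000
93.8607 70.5324 37.9820 12.4704 1.7420 0.0000 0.0000
102.6158 83.2915 55.1295 21.6164 3.4967 0.0000 0.0000 0.0000
109.8682 93.8607 70.5324 36.5352 7.0187 0.0000 0.0000 0.0000 0.0000
115.8758 102.6158 83.2915 55.1295 14.0881 0.0000 0.0000 0.0000 0.0000 0.0000

params: Δt=0.19267 u=1.20720 d=0.82836 q=0.49406 e^(-rΔt)=0.98470
t_9 payoffs: 115.8758 102.6158 83.2915 55.1295 14.0881 0.0000 0.0000 0.0000 0.0000 0.0000
t_8: node(8,0) S=35.0018 payoff=109.8682 vs cont=107.6524 → 109.8682 [stop]  node(8,1) S=51.0093 payoff=93.8607 vs cont=91.6449 → 93.8607 [stop]  node(8,2) S=74.3376 payoff=70.5324 vs cont=68.3165 → 70.5324 [stop]  node(8,3) S=108.3348 payoff=36.5352 vs cont=34.3194 → 36.5352 [stop]  node(8,4) S=157.8800 payoff=0.0000 vs cont=7.0187 → 7.0187 [wait]  node(8,5) S=230.0839 payoff=0.0000 vs cont=0.0000 → 0.0000 [wait]  node(8,6) S=335.3092 payoff=0.0000 vs cont=0.0000 → 0.0000 [wait]  node(8,7) S=488.6576 payoff=0.0000 vs cont=0.0000 → 0.0000 [wait]  node(8,8) S=712.1374 payoff=0.0000 vs cont=0.0000 → 0.0000 [wait]  ⇒ S*(8)=108.3348
t_7: node(7,0) S=42.2542 payoff=102.6158 vs cont=100.4000 → 102.6158 [stop]  node(7,1) S=61.5785 payoff=83.2915 vs cont=81.0757 → 83.2915 [stop]  node(7,2) S=89.7405 payoff=55.1295 vs cont=52.9137 → 55.1295 [stop]  node(7,3) S=130.7819 payoff=14.0881 vs cont=21.6164 → 21.6164 [wait]  node(7,4) S=190.5929 payoff=0.0000 vs cont=3.4967 → 3.4967 [wait]  node(7,5) S=277.7575 payoff=0.0000 vs cont=0.0000 → 0.0000 [wait]  node(7,6) S=404.7856 payoff=0.0000 vs cont=0.0000 → 0.0000 [wait]  node(7,7) S=589.9079 payoff=0.0000 vs cont=0.0000 → 0.0000 [wait]  ⇒ S*(7)=89.7405
t_6: node(6,0) S=51.0093 payoff=93.8607 vs cont=91.6449 → 93.8607 [stop]  node(6,1) S=74.3376 payoff=70.5324 vs cont=68.3165 → 70.5324 [stop]  node(6,2) S=108.3348 payoff=36.5352 vs cont=37.9820 → 37.9820 [wait]  node(6,3) S=157.8800 payoff=0.0000 vs cont=12.4704 → 12.4704 [wait]  node(6,4) S=230.0839 payoff=0.0000 vs cont=1.7420 → 1.7420 [wait]  node(6,5) S=335.3092 payoff=0.0000 vs cont=0.0000 → 0.0000 [wait]  node(6,6) S=488.6576 payoff=0.0000 vs cont=0.0000 → 0.0000 [wait]  ⇒ S*(6)=74.3376
t_5: node(5,0) S=61.5785 payoff=83.2915 vs cont=81.0757 → 83.2915 [stop]  node(5,1) S=89.7405 payoff=55.1295 vs cont=53.6176 → 55.1295 [stop]  node(5,2) S=130.7819 payoff=14.0881 vs cont=24.9895 → 24.9895 [wait]  node(5,3) S=190.5929 payoff=0.0000 vs cont=7.0603 → 7.0603 [wait]  node(5,4) S=277.7575 payoff=0.0000 vs cont=0.8679 → 0.8679 [wait]  node(5,5) S=404.7856 payoff=0.0000 vs cont=0.0000 → 0.0000 [wait]  ⇒ S*(5)=89.7405
t_4: node(4,0) S=74.3376 payoff=70.5324 vs cont=68.3165 → 70.5324 [stop]  node(4,1) S=108.3348 payoff=36.5352 vs cont=39.6230 → 39.6230 [wait]  node(4,2) S=157.8800 payoff=0.0000 vs cont=15.8846 → 15.8846 [wait]  node(4,3) S=230.0839 payoff=0.0000 vs cont=3.9396 → 3.9396 [wait]  node(4,4) S=335.3092 payoff=0.0000 vs cont=0.4324 → 0.4324 [wait]  ⇒ S*(4)=74.3376
t_3: node(3,0) S=89.7405 payoff=55.1295 vs cont=54.4159 → 55.1295 [stop]  node(3,1) S=130.7819 payoff=14.0881 vs cont=27.4681 → 27.4681 [wait]  node(3,2) S=190.5929 payoff=0.0000 vs cont=9.8303 → 9.8303 [wait]  node(3,3) S=277.7575 payoff=0.0000 vs cont=2.1731 → 2.1731 [wait]  ⇒ S*(3)=89.7405
t_2: node(2,0) S=108.3348 payoff=36.5352 vs cont=40.8288 → 40.8288 [wait]  node(2,1) S=157.8800 payoff=0.0000 vs cont=18.4671 → 18.4671 [wait]  node(2,2) S=230.0839 payoff=0.0000 vs cont=5.9547 → 5.9547 [wait]  ⇒ S*(2)=-
t_1: node(1,0) S=130.7819 payoff=14.0881 vs cont=29.3252 → 29.3252 [wait]  node(1,1) S=190.5929 payoff=0.0000 vs cont=12.0972 → 12.0972 [wait]  ⇒ S*(1)=-
t_0: node(0,0) S=157.8800 payoff=0.0000 vs cont=20.4951 → 20.4951 [wait]  ⇒ S*(0)=-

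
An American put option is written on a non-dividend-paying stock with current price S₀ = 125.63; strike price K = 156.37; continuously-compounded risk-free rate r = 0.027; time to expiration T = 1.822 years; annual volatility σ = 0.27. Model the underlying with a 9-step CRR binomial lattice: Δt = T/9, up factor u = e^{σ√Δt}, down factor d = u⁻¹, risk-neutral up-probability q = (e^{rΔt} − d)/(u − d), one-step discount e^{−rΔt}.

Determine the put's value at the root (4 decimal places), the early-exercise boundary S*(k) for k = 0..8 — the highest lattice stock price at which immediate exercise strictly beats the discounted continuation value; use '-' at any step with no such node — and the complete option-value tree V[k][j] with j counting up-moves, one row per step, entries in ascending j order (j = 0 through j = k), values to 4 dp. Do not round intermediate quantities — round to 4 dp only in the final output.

price = 35.8919
boundary = - - 98.5313 87.2599 98.5313 111.2587 98.5313 111.2587 125.6300
tree:
35.8919
46.2151 25.6400
57.8387 34.7362 16.5399
69.1101 45.5986 23.9151 9.1143
79.0921 57.8387 33.4768 14.3155 3.8492
87.9323 69.1101 45.1113 21.8448 6.7060 0.9443
95.7611 79.0921 57.8387 32.1398 11.4655 1.8697 0.0000
102.6944 87.9323 69.1101 45.1113 19.1134 3.7019 0.0000 0.0000
108.8346 95.7611 79.0921 57.8387 30.7400 7.3296 0.0000 0.0000 0.0000
114.2724 102.6944 87.9323 69.1101 45.1113 14.5123 0.0000 0.0000 0.0000 0.0000

Δt=0.20244  u=1.12917  d=0.88561  q=0.49217  discount=0.99455
step 9 (expiry): payoffs max(K−S,0) = 114.2724 102.6944 87.9323 69.1101 45.1113 14.5123 0.0000 0.0000 0.0000 0.0000
step 8: (k=8,j=0): S=47.5354, (K−S)⁺=108.8346, hold=107.9822 ⇒ V=108.8346 exercise | (k=8,j=1): S=60.6089, (K−S)⁺=95.7611, hold=94.9088 ⇒ V=95.7611 exercise | (k=8,j=2): S=77.2779, (K−S)⁺=79.0921, hold=78.2397 ⇒ V=79.0921 exercise | (k=8,j=3): S=98.5313, (K−S)⁺=57.8387, hold=56.9863 ⇒ V=57.8387 exercise | (k=8,j=4): S=125.6300, (K−S)⁺=30.7400, hold=29.8876 ⇒ V=30.7400 exercise | (k=8,j=5): S=160.1815, (K−S)⁺=0.0000, hold=7.3296 ⇒ V=7.3296 continue | (k=8,j=6): S=204.2356, (K−S)⁺=0.0000, hold=0.0000 ⇒ V=0.0000 continue | (k=8,j=7): S=260.4058, (K−S)⁺=0.0000, hold=0.0000 ⇒ V=0.0000 continue | (k=8,j=8): S=332.0242, (K−S)⁺=0.0000, hold=0.0000 ⇒ V=0.0000 continue  boundary S*=125.6300
step 7: (k=7,j=0): S=53.6756, (K−S)⁺=102.6944, hold=101.8421 ⇒ V=102.6944 exercise | (k=7,j=1): S=68.4377, (K−S)⁺=87.9323, hold=87.0799 ⇒ V=87.9323 exercise | (k=7,j=2): S=87.2599, (K−S)⁺=69.1101, hold=68.2577 ⇒ V=69.1101 exercise | (k=7,j=3): S=111.2587, (K−S)⁺=45.1113, hold=44.2590 ⇒ V=45.1113 exercise | (k=7,j=4): S=141.8577, (K−S)⁺=14.5123, hold=19.1134 ⇒ V=19.1134 continue | (k=7,j=5): S=180.8723, (K−S)⁺=0.0000, hold=3.7019 ⇒ V=3.7019 continue | (k=7,j=6): S=230.6169, (K−S)⁺=0.0000, hold=0.0000 ⇒ V=0.0000 continue | (k=7,j=7): S=294.0425, (K−S)⁺=0.0000, hold=0.0000 ⇒ V=0.0000 continue  boundary S*=111.2587
step 6: (k=6,j=0): S=60.6089, (K−S)⁺=95.7611, hold=94.9088 ⇒ V=95.7611 exercise | (k=6,j=1): S=77.2779, (K−S)⁺=79.0921, hold=78.2397 ⇒ V=79.0921 exercise | (k=6,j=2): S=98.5313, (K−S)⁺=57.8387, hold=56.9863 ⇒ V=57.8387 exercise | (k=6,j=3): S=125.6300, (K−S)⁺=30.7400, hold=32.1398 ⇒ V=32.1398 continue | (k=6,j=4): S=160.1815, (K−S)⁺=0.0000, hold=11.4655 ⇒ V=11.4655 continue | (k=6,j=5): S=204.2356, (K−S)⁺=0.0000, hold=1.8697 ⇒ V=1.8697 continue | (k=6,j=6): S=260.4058, (K−S)⁺=0.0000, hold=0.0000 ⇒ V=0.0000 continue  boundary S*=98.5313
step 5: (k=5,j=0): S=68.4377, (K−S)⁺=87.9323, hold=87.0799 ⇒ V=87.9323 exercise | (k=5,j=1): S=87.2599, (K−S)⁺=69.1101, hold=68.2577 ⇒ V=69.1101 exercise | (k=5,j=2): S=111.2587, (K−S)⁺=45.1113, hold=44.9441 ⇒ V=45.1113 exercise | (k=5,j=3): S=141.8577, (K−S)⁺=14.5123, hold=21.8448 ⇒ V=21.8448 continue | (k=5,j=4): S=180.8723, (K−S)⁺=0.0000, hold=6.7060 ⇒ V=6.7060 continue | (k=5,j=5): S=230.6169, (K−S)⁺=0.0000, hold=0.9443 ⇒ V=0.9443 continue  boundary S*=111.2587
step 4: (k=4,j=0): S=77.2779, (K−S)⁺=79.0921, hold=78.2397 ⇒ V=79.0921 exercise | (k=4,j=1): S=98.5313, (K−S)⁺=57.8387, hold=56.9863 ⇒ V=57.8387 exercise | (k=4,j=2): S=125.6300, (K−S)⁺=30.7400, hold=33.4768 ⇒ V=33.4768 continue | (k=4,j=3): S=160.1815, (K−S)⁺=0.0000, hold=14.3155 ⇒ V=14.3155 continue | (k=4,j=4): S=204.2356, (K−S)⁺=0.0000, hold=3.8492 ⇒ V=3.8492 continue  boundary S*=98.5313
step 3: (k=3,j=0): S=87.2599, (K−S)⁺=69.1101, hold=68.2577 ⇒ V=69.1101 exercise | (k=3,j=1): S=111.2587, (K−S)⁺=45.1113, hold=45.5986 ⇒ V=45.5986 continue | (k=3,j=2): S=141.8577, (K−S)⁺=14.5123, hold=23.9151 ⇒ V=23.9151 continue | (k=3,j=3): S=180.8723, (K−S)⁺=0.0000, hold=9.1143 ⇒ V=9.1143 continue  boundary S*=87.2599
step 2: (k=2,j=0): S=98.5313, (K−S)⁺=57.8387, hold=57.2248 ⇒ V=57.8387 exercise | (k=2,j=1): S=125.6300, (K−S)⁺=30.7400, hold=34.7362 ⇒ V=34.7362 continue | (k=2,j=2): S=160.1815, (K−S)⁺=0.0000, hold=16.5399 ⇒ V=16.5399 continue  boundary S*=98.5313
step 1: (k=1,j=0): S=111.2587, (K−S)⁺=45.1113, hold=46.2151 ⇒ V=46.2151 continue | (k=1,j=1): S=141.8577, (K−S)⁺=14.5123, hold=25.6400 ⇒ V=25.6400 continue  boundary S*=-
step 0: (k=0,j=0): S=125.6300, (K−S)⁺=30.7400, hold=35.8919 ⇒ V=35.8919 continue  boundary S*=-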